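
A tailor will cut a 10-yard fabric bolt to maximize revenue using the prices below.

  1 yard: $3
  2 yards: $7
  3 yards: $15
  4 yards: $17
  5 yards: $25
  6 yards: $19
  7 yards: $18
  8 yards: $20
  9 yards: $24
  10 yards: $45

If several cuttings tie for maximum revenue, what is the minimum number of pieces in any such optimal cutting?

2

Let r[k] be the best obtainable value from length k. For each k, try every first piece i and keep the best of price[i] + r[k−i].
r[1] = 3
r[2] = 7
r[3] = 15
r[4] = 18  (first piece 1, then r[3]=15)
r[5] = 25
r[6] = 30  (first piece 3, then r[3]=15)
r[7] = 33  (first piece 1, then r[6]=30)
r[8] = 40  (first piece 3, then r[5]=25)
r[9] = 45  (first piece 3, then r[6]=30)
r[10] = 50  (first piece 5, then r[5]=25)
Maximum revenue is $50.
Now minimize piece count subject to staying optimal: for each k, pieces[k] = 1 + min over i with p[i]+r[k−i]=r[k] of pieces[k−i].
pieces[7] = 3
pieces[8] = 2
pieces[9] = 3
pieces[10] = 2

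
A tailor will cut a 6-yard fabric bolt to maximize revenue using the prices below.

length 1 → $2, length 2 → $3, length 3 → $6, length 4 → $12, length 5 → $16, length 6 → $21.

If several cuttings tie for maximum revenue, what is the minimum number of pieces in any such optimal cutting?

1

Consider every possible first cut. r[k] is the best of p[i]+r[k−i] over all sellable i≤k.
r[1] = 2
r[2] = 4  (first piece 1, then r[1]=2)
r[3] = 6  (first piece 1, then r[2]=4)
r[4] = 12
r[5] = 16
r[6] = 21
Maximum revenue is $21.
Now minimize piece count subject to staying optimal: for each k, pieces[k] = 1 + min over i with p[i]+r[k−i]=r[k] of pieces[k−i].
pieces[3] = 1
pieces[4] = 1
pieces[5] = 1
pieces[6] = 1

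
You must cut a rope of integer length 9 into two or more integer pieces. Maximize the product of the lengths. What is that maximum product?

27

Let prod[k] be the best product for length k (with at least one cut). For each first piece i, the rest contributes max(k−i, prod[k−i]).
prod[2] = 1*max(1,0) = 1*1 = 1
prod[3] = 1*max(2,1) = 1*2 = 2
prod[4] = 2*max(2,1) = 2*2 = 4
prod[5] = 2*max(3,2) = 2*3 = 6
prod[6] = 3*max(3,2) = 3*3 = 9
prod[7] = 2*max(5,6) = 2*6 = 12
prod[8] = 2*max(6,9) = 2*9 = 18
prod[9] = 3*max(6,9) = 3*9 = 27
One optimal split: 3 + 3 + 3; product 3*3*3 = 27.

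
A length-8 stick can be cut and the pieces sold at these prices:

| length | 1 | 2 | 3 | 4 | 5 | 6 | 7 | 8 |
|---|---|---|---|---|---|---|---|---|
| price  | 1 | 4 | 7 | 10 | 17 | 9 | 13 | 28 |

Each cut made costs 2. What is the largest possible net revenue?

Consider every possible first cut. r[k] is the best of p[i]+r[k−i] over all sellable i≤k, charging 2 whenever i<k.
r[1] = 1
r[2] = max(1+1-2, 4+0) = 4
r[3] = max(1+4-2, 4+1-2, 7+0) = 7
r[4] = max(1+7-2, 4+4-2, 7+1-2, 10+0) = 10
r[5] = max(1+10-2, 4+7-2, 7+4-2, 10+1-2, 17+0) = 17
r[6] = max(1+17-2, 4+10-2, 7+7-2, 10+4-2, 17+1-2, 9+0) = 16
r[7] = max(1+16-2, 4+17-2, 7+10-2, …, 9+1-2, 13+0) = 19
r[8] = max(1+19-2, 4+16-2, 7+17-2, …, 13+1-2, 28+0) = 28
Best is to make no cuts and sell whole for 28.

28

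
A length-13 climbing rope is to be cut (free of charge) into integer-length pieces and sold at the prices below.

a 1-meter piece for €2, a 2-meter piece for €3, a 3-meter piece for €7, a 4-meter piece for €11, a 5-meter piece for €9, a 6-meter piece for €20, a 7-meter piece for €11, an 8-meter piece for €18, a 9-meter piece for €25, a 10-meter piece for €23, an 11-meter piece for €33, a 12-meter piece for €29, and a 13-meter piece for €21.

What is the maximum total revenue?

42

Consider every possible first cut. v[k] is the best of p[i]+v[k−i] over all sellable i≤k.
v[1] = 2
v[2] = 4  (first piece 1, then v[1]=2)
v[3] = 7
v[4] = 11
v[5] = 13  (first piece 1, then v[4]=11)
v[6] = 20
v[7] = 22  (first piece 1, then v[6]=20)
v[8] = 24  (first piece 1, then v[7]=22)
v[9] = 27  (first piece 3, then v[6]=20)
v[10] = 31  (first piece 4, then v[6]=20)
v[11] = 33  (first piece 1, then v[10]=31)
v[12] = 40  (first piece 6, then v[6]=20)
v[13] = 42  (first piece 1, then v[12]=40)
One optimal cutting: 6 + 6 + 1 → €20 + €20 + €2 = €42.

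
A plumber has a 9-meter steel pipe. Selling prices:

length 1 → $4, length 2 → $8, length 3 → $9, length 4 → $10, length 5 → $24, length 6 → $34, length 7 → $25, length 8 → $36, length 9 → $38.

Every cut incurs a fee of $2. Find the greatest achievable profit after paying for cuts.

42

Let r[k] be the best obtainable value from length k. For each k, try every first piece i and keep the best of price[i] + r[k−i] minus the 2 cut fee when i<k.
r[1] = 4
r[2] = 8
r[3] = 10  (first piece 1, then r[2]=8)
r[4] = 14  (first piece 2, then r[2]=8)
r[5] = 24
r[6] = 34
r[7] = 36  (first piece 1, then r[6]=34)
r[8] = 40  (first piece 2, then r[6]=34)
r[9] = 42  (first piece 1, then r[8]=40)
One optimal plan: pieces 6 + 2 + 1 (2 cuts) → $46 − $4 = $42.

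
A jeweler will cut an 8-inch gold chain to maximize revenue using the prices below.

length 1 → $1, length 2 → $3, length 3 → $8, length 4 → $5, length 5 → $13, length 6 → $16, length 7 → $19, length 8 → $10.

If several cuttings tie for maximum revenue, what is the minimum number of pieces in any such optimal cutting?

2

Let r[k] be the best obtainable value from length k. For each k, try every first piece i and keep the best of price[i] + r[k−i].
r[1] = 1
r[2] = max(1+1, 3+0) = 3
r[3] = max(1+3, 3+1, 8+0) = 8
r[4] = max(1+8, 3+3, 8+1, 5+0) = 9
r[5] = max(1+9, 3+8, 8+3, 5+1, 13+0) = 13
r[6] = max(1+13, 3+9, 8+8, 5+3, 13+1, 16+0) = 16
r[7] = max(1+16, 3+13, 8+9, …, 16+1, 19+0) = 19
r[8] = max(1+19, 3+16, 8+13, …, 19+1, 10+0) = 21
Maximum revenue is $21.
Now minimize piece count subject to staying optimal: for each k, pieces[k] = 1 + min over i with p[i]+r[k−i]=r[k] of pieces[k−i].
pieces[5] = 1
pieces[6] = 1
pieces[7] = 1
pieces[8] = 2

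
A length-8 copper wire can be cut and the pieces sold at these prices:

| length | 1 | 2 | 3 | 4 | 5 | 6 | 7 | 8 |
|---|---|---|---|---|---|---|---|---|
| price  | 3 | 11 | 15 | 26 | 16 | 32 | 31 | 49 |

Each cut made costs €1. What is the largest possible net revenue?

Let v[k] be the best obtainable value from length k. For each k, try every first piece i and keep the best of price[i] + v[k−i] minus the 1 cut fee when i<k.
v[1] = 3
v[2] = max(3+3-1, 11+0) = 11
v[3] = max(3+11-1, 11+3-1, 15+0) = 15
v[4] = max(3+15-1, 11+11-1, 15+3-1, 26+0) = 26
v[5] = max(3+26-1, 11+15-1, 15+11-1, 26+3-1, 16+0) = 28
v[6] = max(3+28-1, 11+26-1, 15+15-1, 26+11-1, 16+3-1, 32+0) = 36
v[7] = max(3+36-1, 11+28-1, 15+26-1, …, 32+3-1, 31+0) = 40
v[8] = max(3+40-1, 11+36-1, 15+28-1, …, 31+3-1, 49+0) = 51
One optimal plan: pieces 4 + 4 (1 cut) → €52 − €1 = €51.

51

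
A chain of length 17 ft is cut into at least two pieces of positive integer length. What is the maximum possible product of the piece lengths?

Fill f[k] for k=2..17: at each k try every first piece i and multiply by the better of (k−i) uncut or f[k−i].
f[2] = 1*max(1,0) = 1*1 = 1
f[3] = 1*max(2,1) = 1*2 = 2
f[4] = 2*max(2,1) = 2*2 = 4
f[5] = 2*max(3,2) = 2*3 = 6
f[6] = 3*max(3,2) = 3*3 = 9
f[7] = 2*max(5,6) = 2*6 = 12
f[8] = 2*max(6,9) = 2*9 = 18
f[9] = 3*max(6,9) = 3*9 = 27
f[10] = 2*max(8,18) = 2*18 = 36
f[11] = 2*max(9,27) = 2*27 = 54
f[12] = 3*max(9,27) = 3*27 = 81
f[13] = 2*max(11,54) = 2*54 = 108
f[14] = 2*max(12,81) = 2*81 = 162
f[15] = 3*max(12,81) = 3*81 = 243
f[16] = 2*max(14,162) = 2*162 = 324
f[17] = 2*max(15,243) = 2*243 = 486
One optimal split: 3 + 3 + 3 + 3 + 3 + 2; product 3*3*3*3*3*2 = 486.

486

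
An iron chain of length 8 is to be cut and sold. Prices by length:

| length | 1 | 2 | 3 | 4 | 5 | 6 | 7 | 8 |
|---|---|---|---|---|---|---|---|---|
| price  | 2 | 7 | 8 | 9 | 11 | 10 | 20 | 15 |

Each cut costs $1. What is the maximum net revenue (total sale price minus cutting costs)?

25

Let net[k] be the best obtainable value from length k. For each k, try every first piece i and keep the best of price[i] + net[k−i] minus the 1 cut fee when i<k.
net[1] = 2
net[2] = max(2+2-1, 7+0) = 7
net[3] = max(2+7-1, 7+2-1, 8+0) = 8
net[4] = max(2+8-1, 7+7-1, 8+2-1, 9+0) = 13
net[5] = max(2+13-1, 7+8-1, 8+7-1, 9+2-1, 11+0) = 14
net[6] = max(2+14-1, 7+13-1, 8+8-1, 9+7-1, 11+2-1, 10+0) = 19
net[7] = max(2+19-1, 7+14-1, 8+13-1, …, 10+2-1, 20+0) = 20
net[8] = max(2+20-1, 7+19-1, 8+14-1, …, 20+2-1, 15+0) = 25
One optimal plan: pieces 2 + 2 + 2 + 2 (3 cuts) → $28 − $3 = $25.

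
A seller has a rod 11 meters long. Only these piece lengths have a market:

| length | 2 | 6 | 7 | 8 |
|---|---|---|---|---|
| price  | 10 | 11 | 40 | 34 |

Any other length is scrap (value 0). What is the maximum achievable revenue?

60

Consider every possible first cut. best[k] is the best of p[i]+best[k−i] over all sellable i≤k.
best[1] = 0
best[2] = 10
best[3] = 10
best[4] = 20  (first piece 2, then best[2]=10)
best[5] = 20
best[6] = max(10+20, 11+0) = 30
best[7] = max(10+20, 11+0, 40+0) = 40
best[8] = max(10+30, 11+10, 40+0, 34+0) = 40
best[9] = max(10+40, 11+10, 40+10, 34+0) = 50
best[10] = max(10+40, 11+20, 40+10, 34+10) = 50
best[11] = max(10+50, 11+20, 40+20, 34+10) = 60
One optimal cutting: 7 + 2 + 2 → 60.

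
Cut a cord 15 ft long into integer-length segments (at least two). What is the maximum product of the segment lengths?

243

Define g[k] = max over 1≤i<k of i · max(k−i, g[k−i]); the inner max lets the remainder stay uncut if that's better.
Small cases: g[2]=1, g[3]=2, g[4]=4, g[5]=6, g[6]=9, g[7]=12.
g[8] = 2*max(6,9) = 2*9 = 18
g[9] = 3*max(6,9) = 3*9 = 27
g[10] = 2*max(8,18) = 2*18 = 36
g[11] = 2*max(9,27) = 2*27 = 54
g[12] = 3*max(9,27) = 3*27 = 81
g[13] = 2*max(11,54) = 2*54 = 108
g[14] = 2*max(12,81) = 2*81 = 162
g[15] = 3*max(12,81) = 3*81 = 243
One optimal split: 3 + 3 + 3 + 3 + 3; product 3*3*3*3*3 = 243.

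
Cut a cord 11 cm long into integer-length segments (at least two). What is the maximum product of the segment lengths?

54

Fill f[k] for k=2..11: at each k try every first piece i and multiply by the better of (k−i) uncut or f[k−i].
Small cases: f[2]=1, f[3]=2, f[4]=4, f[5]=6.
f[6] = 3*max(3,2) = 3*3 = 9
f[7] = 2*max(5,6) = 2*6 = 12
f[8] = 2*max(6,9) = 2*9 = 18
f[9] = 3*max(6,9) = 3*9 = 27
f[10] = 2*max(8,18) = 2*18 = 36
f[11] = 2*max(9,27) = 2*27 = 54
One optimal split: 3 + 3 + 3 + 2; product 3*3*3*2 = 54.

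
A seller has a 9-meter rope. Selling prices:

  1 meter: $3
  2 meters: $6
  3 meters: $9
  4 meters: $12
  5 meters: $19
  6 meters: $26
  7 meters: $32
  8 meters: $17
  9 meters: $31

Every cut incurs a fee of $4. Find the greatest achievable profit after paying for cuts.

34

Consider every possible first cut. net[k] is the best of p[i]+net[k−i] over all sellable i≤k, charging 4 whenever i<k.
net[1] = 3
net[2] = 6
net[3] = 9
net[4] = 12
net[5] = 19
net[6] = 26
net[7] = 32
net[8] = 31  (first piece 1, then net[7]=32)
net[9] = 34  (first piece 2, then net[7]=32)
One optimal plan: pieces 7 + 2 (1 cut) → $38 − $4 = $34.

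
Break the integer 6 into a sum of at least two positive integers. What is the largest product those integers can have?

Fill prod[k] for k=2..6: at each k try every first piece i and multiply by the better of (k−i) uncut or prod[k−i].
prod[2] = 1·max(1,0) = 1·1 = 1
prod[3] = max(1·2, 2·1) = 2
prod[4] = max(1·3, 2·2, 3·1) = 4
prod[5] = max(1·4, 2·3, 3·2, 4·1) = 6
prod[6] = max(1·6, 2·4, 3·3, 4·2, 5·1) = 9
One optimal split: 3 + 3; product 3·3 = 9.

9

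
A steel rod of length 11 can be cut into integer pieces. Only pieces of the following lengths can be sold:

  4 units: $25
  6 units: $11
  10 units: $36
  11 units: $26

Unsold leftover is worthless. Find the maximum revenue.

50

Consider every possible first cut. f[k] is the best of p[i]+f[k−i] over all sellable i≤k.
f[1] = 0
f[2] = 0
f[3] = 0
f[4] = 25
f[5] = 25
f[6] = 25
f[7] = 25
f[8] = 50  (first piece 4, then f[4]=25)
f[9] = 50
f[10] = 50
f[11] = 50
One optimal cutting: pieces 4 + 4 with 3 units of scrap → $50.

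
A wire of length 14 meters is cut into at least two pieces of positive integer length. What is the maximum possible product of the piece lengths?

Fill P[k] for k=2..14: at each k try every first piece i and multiply by the better of (k−i) uncut or P[k−i].
P[2] = 1×max(1,0) = 1×1 = 1
P[3] = 1×max(2,1) = 1×2 = 2
P[4] = 2×max(2,1) = 2×2 = 4
P[5] = 2×max(3,2) = 2×3 = 6
P[6] = 3×max(3,2) = 3×3 = 9
P[7] = 2×max(5,6) = 2×6 = 12
P[8] = 2×max(6,9) = 2×9 = 18
P[9] = 3×max(6,9) = 3×9 = 27
P[10] = 2×max(8,18) = 2×18 = 36
P[11] = 2×max(9,27) = 2×27 = 54
P[12] = 3×max(9,27) = 3×27 = 81
P[13] = 2×max(11,54) = 2×54 = 108
P[14] = 2×max(12,81) = 2×81 = 162
One optimal split: 3 + 3 + 3 + 3 + 2; product 3×3×3×3×2 = 162.

162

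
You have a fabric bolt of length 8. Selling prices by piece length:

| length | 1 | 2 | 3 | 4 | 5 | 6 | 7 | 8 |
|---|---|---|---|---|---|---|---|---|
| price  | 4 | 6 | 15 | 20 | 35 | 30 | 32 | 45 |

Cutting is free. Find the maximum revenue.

Build v[k] bottom-up: v[k] = max over allowed piece i of (p[i] + v[k−i]).
v[1] = 4
v[2] = max(4+4, 6+0) = 8
v[3] = max(4+8, 6+4, 15+0) = 15
v[4] = max(4+15, 6+8, 15+4, 20+0) = 20
v[5] = max(4+20, 6+15, 15+8, 20+4, 35+0) = 35
v[6] = max(4+35, 6+20, 15+15, 20+8, 35+4, 30+0) = 39
v[7] = max(4+39, 6+35, 15+20, …, 30+4, 32+0) = 43
v[8] = max(4+43, 6+39, 15+35, …, 32+4, 45+0) = 50
One optimal cutting: 5 + 3 → $35 + $15 = $50.

50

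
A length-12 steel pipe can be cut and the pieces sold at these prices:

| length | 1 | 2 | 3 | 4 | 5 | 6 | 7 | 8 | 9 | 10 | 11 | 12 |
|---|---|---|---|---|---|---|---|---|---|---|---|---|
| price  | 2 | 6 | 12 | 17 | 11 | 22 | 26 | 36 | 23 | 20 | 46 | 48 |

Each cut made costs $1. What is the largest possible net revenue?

52

Let v[k] be the best obtainable value from length k. For each k, try every first piece i and keep the best of price[i] + v[k−i] minus the 1 cut fee when i<k.
v[1] = 2
v[2] = max(2+2-1, 6+0) = 6
v[3] = max(2+6-1, 6+2-1, 12+0) = 12
v[4] = max(2+12-1, 6+6-1, 12+2-1, 17+0) = 17
v[5] = max(2+17-1, 6+12-1, 12+6-1, 17+2-1, 11+0) = 18
v[6] = max(2+18-1, 6+17-1, 12+12-1, 17+6-1, 11+2-1, 22+0) = 23
v[7] = max(2+23-1, 6+18-1, 12+17-1, …, 22+2-1, 26+0) = 28
v[8] = max(2+28-1, 6+23-1, 12+18-1, …, 26+2-1, 36+0) = 36
v[9] = max(2+36-1, 6+28-1, 12+23-1, …, 36+2-1, 23+0) = 37
v[10] = max(2+37-1, 6+36-1, 12+28-1, …, 23+2-1, 20+0) = 41
v[11] = max(2+41-1, 6+37-1, 12+36-1, …, 20+2-1, 46+0) = 47
v[12] = max(2+47-1, 6+41-1, 12+37-1, …, 46+2-1, 48+0) = 52
One optimal plan: pieces 8 + 4 (1 cut) → $53 − $1 = $52.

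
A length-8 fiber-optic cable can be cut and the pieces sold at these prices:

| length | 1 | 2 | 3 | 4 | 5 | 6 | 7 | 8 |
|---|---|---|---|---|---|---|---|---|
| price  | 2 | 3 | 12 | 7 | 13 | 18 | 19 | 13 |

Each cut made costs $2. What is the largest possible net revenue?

23

Build net[k] bottom-up: net[k] = max over allowed piece i of (p[i] + net[k−i]) − 2 per cut.
net[1] = 2
net[2] = 3
net[3] = 12
net[4] = 12  (first piece 1, then net[3]=12)
net[5] = 13  (first piece 2, then net[3]=12)
net[6] = 22  (first piece 3, then net[3]=12)
net[7] = 22  (first piece 1, then net[6]=22)
net[8] = 23  (first piece 2, then net[6]=22)
One optimal plan: pieces 3 + 3 + 2 (2 cuts) → $27 − $4 = $23.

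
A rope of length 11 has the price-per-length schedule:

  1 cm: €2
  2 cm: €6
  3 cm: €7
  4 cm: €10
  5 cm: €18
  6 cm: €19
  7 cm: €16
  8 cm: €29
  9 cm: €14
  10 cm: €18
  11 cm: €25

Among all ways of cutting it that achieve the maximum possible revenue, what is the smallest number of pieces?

Let r[k] be the best obtainable value from length k. For each k, try every first piece i and keep the best of price[i] + r[k−i].
r[1] = 2
r[2] = max(2+2, 6+0) = 6
r[3] = max(2+6, 6+2, 7+0) = 8
r[4] = max(2+8, 6+6, 7+2, 10+0) = 12
r[5] = max(2+12, 6+8, 7+6, 10+2, 18+0) = 18
r[6] = max(2+18, 6+12, 7+8, 10+6, 18+2, 19+0) = 20
r[7] = max(2+20, 6+18, 7+12, …, 19+2, 16+0) = 24
r[8] = max(2+24, 6+20, 7+18, …, 16+2, 29+0) = 29
r[9] = max(2+29, 6+24, 7+20, …, 29+2, 14+0) = 31
r[10] = max(2+31, 6+29, 7+24, …, 14+2, 18+0) = 36
r[11] = max(2+36, 6+31, 7+29, …, 18+2, 25+0) = 38
Maximum revenue is €38.
Now minimize piece count subject to staying optimal: for each k, pieces[k] = 1 + min over i with p[i]+r[k−i]=r[k] of pieces[k−i].
pieces[8] = 1
pieces[9] = 2
pieces[10] = 2
pieces[11] = 3

3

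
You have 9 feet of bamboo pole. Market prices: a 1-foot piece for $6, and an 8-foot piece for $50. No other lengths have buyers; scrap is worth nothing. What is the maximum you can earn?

56

Let r[k] be the best obtainable value from length k. For each k, try every first piece i and keep the best of price[i] + r[k−i].
r[1] = 6
r[2] = 12  (first piece 1, then r[1]=6)
r[3] = 18  (first piece 1, then r[2]=12)
r[4] = 24  (first piece 1, then r[3]=18)
r[5] = 30  (first piece 1, then r[4]=24)
r[6] = 36  (first piece 1, then r[5]=30)
r[7] = 42  (first piece 1, then r[6]=36)
r[8] = 50
r[9] = 56  (first piece 1, then r[8]=50)
One optimal cutting: 8 + 1 → $56.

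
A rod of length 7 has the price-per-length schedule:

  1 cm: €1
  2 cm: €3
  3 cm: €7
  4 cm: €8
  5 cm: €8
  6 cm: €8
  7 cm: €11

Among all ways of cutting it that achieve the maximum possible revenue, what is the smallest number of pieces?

Build r[k] bottom-up: r[k] = max over allowed piece i of (p[i] + r[k−i]).
r[1] = 1
r[2] = 3
r[3] = 7
r[4] = 8  (first piece 1, then r[3]=7)
r[5] = 10  (first piece 2, then r[3]=7)
r[6] = 14  (first piece 3, then r[3]=7)
r[7] = 15  (first piece 1, then r[6]=14)
Maximum revenue is €15.
Now minimize piece count subject to staying optimal: for each k, pieces[k] = 1 + min over i with p[i]+r[k−i]=r[k] of pieces[k−i].
pieces[4] = 1
pieces[5] = 2
pieces[6] = 2
pieces[7] = 2

2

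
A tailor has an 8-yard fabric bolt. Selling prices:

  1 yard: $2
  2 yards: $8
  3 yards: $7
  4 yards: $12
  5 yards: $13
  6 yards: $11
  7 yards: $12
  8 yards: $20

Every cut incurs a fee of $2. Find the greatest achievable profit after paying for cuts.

Let v[k] be the best obtainable value from length k. For each k, try every first piece i and keep the best of price[i] + v[k−i] minus the 2 cut fee when i<k.
v[1] = 2
v[2] = 8
v[3] = 8  (first piece 1, then v[2]=8)
v[4] = 14  (first piece 2, then v[2]=8)
v[5] = 14  (first piece 1, then v[4]=14)
v[6] = 20  (first piece 2, then v[4]=14)
v[7] = 20  (first piece 1, then v[6]=20)
v[8] = 26  (first piece 2, then v[6]=20)
One optimal plan: pieces 2 + 2 + 2 + 2 (3 cuts) → $32 − $6 = $26.

26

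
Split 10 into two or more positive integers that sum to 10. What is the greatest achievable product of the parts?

36

Let f[k] be the best product for length k (with at least one cut). For each first piece i, the rest contributes max(k−i, f[k−i]).
f[2] = 1×max(1,0) = 1×1 = 1
f[3] = 1×max(2,1) = 1×2 = 2
f[4] = 2×max(2,1) = 2×2 = 4
f[5] = 2×max(3,2) = 2×3 = 6
f[6] = 3×max(3,2) = 3×3 = 9
f[7] = 2×max(5,6) = 2×6 = 12
f[8] = 2×max(6,9) = 2×9 = 18
f[9] = 3×max(6,9) = 3×9 = 27
f[10] = 2×max(8,18) = 2×18 = 36
One optimal split: 3 + 3 + 2 + 2; product 3×3×2×2 = 36.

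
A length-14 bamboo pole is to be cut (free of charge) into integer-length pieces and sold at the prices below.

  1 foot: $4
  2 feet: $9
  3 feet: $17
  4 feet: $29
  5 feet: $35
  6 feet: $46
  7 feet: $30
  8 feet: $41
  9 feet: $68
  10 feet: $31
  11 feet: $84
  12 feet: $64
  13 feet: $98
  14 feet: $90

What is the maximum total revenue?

104

Let R[k] be the best obtainable value from length k. For each k, try every first piece i and keep the best of price[i] + R[k−i].
R[1] = 4
R[2] = max(4+4, 9+0) = 9
R[3] = max(4+9, 9+4, 17+0) = 17
R[4] = max(4+17, 9+9, 17+4, 29+0) = 29
R[5] = max(4+29, 9+17, 17+9, 29+4, 35+0) = 35
R[6] = max(4+35, 9+29, 17+17, 29+9, 35+4, 46+0) = 46
R[7] = max(4+46, 9+35, 17+29, …, 46+4, 30+0) = 50
R[8] = max(4+50, 9+46, 17+35, …, 30+4, 41+0) = 58
R[9] = max(4+58, 9+50, 17+46, …, 41+4, 68+0) = 68
R[10] = max(4+68, 9+58, 17+50, …, 68+4, 31+0) = 75
R[11] = max(4+75, 9+68, 17+58, …, 31+4, 84+0) = 84
R[12] = max(4+84, 9+75, 17+68, …, 84+4, 64+0) = 92
R[13] = max(4+92, 9+84, 17+75, …, 64+4, 98+0) = 98
R[14] = max(4+98, 9+92, 17+84, …, 98+4, 90+0) = 104
One optimal cutting: 6 + 4 + 4 → $46 + $29 + $29 = $104.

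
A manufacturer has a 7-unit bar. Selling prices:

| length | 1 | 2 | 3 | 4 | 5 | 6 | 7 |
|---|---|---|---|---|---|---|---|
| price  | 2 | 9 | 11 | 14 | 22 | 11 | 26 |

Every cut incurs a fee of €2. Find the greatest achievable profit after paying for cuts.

29

Let r[k] be the best obtainable value from length k. For each k, try every first piece i and keep the best of price[i] + r[k−i] minus the 2 cut fee when i<k.
r[1] = 2
r[2] = max(2+2-2, 9+0) = 9
r[3] = max(2+9-2, 9+2-2, 11+0) = 11
r[4] = max(2+11-2, 9+9-2, 11+2-2, 14+0) = 16
r[5] = max(2+16-2, 9+11-2, 11+9-2, 14+2-2, 22+0) = 22
r[6] = max(2+22-2, 9+16-2, 11+11-2, 14+9-2, 22+2-2, 11+0) = 23
r[7] = max(2+23-2, 9+22-2, 11+16-2, …, 11+2-2, 26+0) = 29
One optimal plan: pieces 5 + 2 (1 cut) → €31 − €2 = €29.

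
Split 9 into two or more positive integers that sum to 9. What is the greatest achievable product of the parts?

Fill m[k] for k=2..9: at each k try every first piece i and multiply by the better of (k−i) uncut or m[k−i].
m[2] = 1*max(1,0) = 1*1 = 1
m[3] = max(1*2, 2*1) = 2
m[4] = max(1*3, 2*2, 3*1) = 4
m[5] = max(1*4, 2*3, 3*2, 4*1) = 6
m[6] = max(1*6, 2*4, 3*3, 4*2, 5*1) = 9
m[7] = max(1*9, 2*6, 3*4, 4*3, 5*2, 6*1) = 12
m[8] = max(1*12, 2*9, 3*6, …, 6*2, 7*1) = 18
m[9] = max(1*18, 2*12, 3*9, …, 7*2, 8*1) = 27
One optimal split: 3 + 3 + 3; product 3*3*3 = 27.

27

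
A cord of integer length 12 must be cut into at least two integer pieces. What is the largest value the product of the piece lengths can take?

81

Let f[k] be the best product for length k (with at least one cut). For each first piece i, the rest contributes max(k−i, f[k−i]).
f[2] = 1×max(1,0) = 1×1 = 1
f[3] = max(1×2, 2×1) = 2
f[4] = max(1×3, 2×2, 3×1) = 4
f[5] = max(1×4, 2×3, 3×2, 4×1) = 6
f[6] = max(1×6, 2×4, 3×3, 4×2, 5×1) = 9
f[7] = max(1×9, 2×6, 3×4, 4×3, 5×2, 6×1) = 12
f[8] = max(1×12, 2×9, 3×6, …, 6×2, 7×1) = 18
f[9] = max(1×18, 2×12, 3×9, …, 7×2, 8×1) = 27
f[10] = max(1×27, 2×18, 3×12, …, 8×2, 9×1) = 36
f[11] = max(1×36, 2×27, 3×18, …, 9×2, 10×1) = 54
f[12] = max(1×54, 2×36, 3×27, …, 10×2, 11×1) = 81
One optimal split: 3 + 3 + 3 + 3; product 3×3×3×3 = 81.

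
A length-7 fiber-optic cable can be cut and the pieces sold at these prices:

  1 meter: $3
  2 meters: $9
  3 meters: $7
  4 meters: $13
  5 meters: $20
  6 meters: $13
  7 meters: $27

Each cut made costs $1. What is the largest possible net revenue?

Let net[k] be the best obtainable value from length k. For each k, try every first piece i and keep the best of price[i] + net[k−i] minus the 1 cut fee when i<k.
net[1] = 3
net[2] = max(3+3-1, 9+0) = 9
net[3] = max(3+9-1, 9+3-1, 7+0) = 11
net[4] = max(3+11-1, 9+9-1, 7+3-1, 13+0) = 17
net[5] = max(3+17-1, 9+11-1, 7+9-1, 13+3-1, 20+0) = 20
net[6] = max(3+20-1, 9+17-1, 7+11-1, 13+9-1, 20+3-1, 13+0) = 25
net[7] = max(3+25-1, 9+20-1, 7+17-1, …, 13+3-1, 27+0) = 28
One optimal plan: pieces 5 + 2 (1 cut) → $29 − $1 = $28.

28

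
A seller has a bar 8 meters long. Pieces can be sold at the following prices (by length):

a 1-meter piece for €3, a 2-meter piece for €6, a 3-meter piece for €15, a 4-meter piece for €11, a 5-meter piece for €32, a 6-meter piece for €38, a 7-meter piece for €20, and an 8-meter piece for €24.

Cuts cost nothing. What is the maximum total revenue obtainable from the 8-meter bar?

Build best[k] bottom-up: best[k] = max over allowed piece i of (p[i] + best[k−i]).
best[1] = 3
best[2] = max(3+3, 6+0) = 6
best[3] = max(3+6, 6+3, 15+0) = 15
best[4] = max(3+15, 6+6, 15+3, 11+0) = 18
best[5] = max(3+18, 6+15, 15+6, 11+3, 32+0) = 32
best[6] = max(3+32, 6+18, 15+15, 11+6, 32+3, 38+0) = 38
best[7] = max(3+38, 6+32, 15+18, …, 38+3, 20+0) = 41
best[8] = max(3+41, 6+38, 15+32, …, 20+3, 24+0) = 47
One optimal cutting: 5 + 3 → €32 + €15 = €47.

47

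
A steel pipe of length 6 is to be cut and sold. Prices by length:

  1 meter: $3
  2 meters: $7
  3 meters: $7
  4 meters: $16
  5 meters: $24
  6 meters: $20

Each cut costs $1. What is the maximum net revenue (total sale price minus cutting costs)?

Build v[k] bottom-up: v[k] = max over allowed piece i of (p[i] + v[k−i]) − 1 per cut.
v[1] = 3
v[2] = max(3+3-1, 7+0) = 7
v[3] = max(3+7-1, 7+3-1, 7+0) = 9
v[4] = max(3+9-1, 7+7-1, 7+3-1, 16+0) = 16
v[5] = max(3+16-1, 7+9-1, 7+7-1, 16+3-1, 24+0) = 24
v[6] = max(3+24-1, 7+16-1, 7+9-1, 16+7-1, 24+3-1, 20+0) = 26
One optimal plan: pieces 5 + 1 (1 cut) → $27 − $1 = $26.

26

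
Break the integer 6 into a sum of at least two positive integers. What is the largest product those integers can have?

Let P[k] be the best product for length k (with at least one cut). For each first piece i, the rest contributes max(k−i, P[k−i]).
P[2] = 1·max(1,0) = 1·1 = 1
P[3] = 1·max(2,1) = 1·2 = 2
P[4] = 2·max(2,1) = 2·2 = 4
P[5] = 2·max(3,2) = 2·3 = 6
P[6] = 3·max(3,2) = 3·3 = 9
One optimal split: 3 + 3; product 3·3 = 9.

9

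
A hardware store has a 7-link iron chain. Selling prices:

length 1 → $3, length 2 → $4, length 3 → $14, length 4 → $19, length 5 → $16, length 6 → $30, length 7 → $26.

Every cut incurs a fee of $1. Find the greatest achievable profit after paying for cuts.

Build v[k] bottom-up: v[k] = max over allowed piece i of (p[i] + v[k−i]) − 1 per cut.
v[1] = 3
v[2] = 5  (first piece 1, then v[1]=3)
v[3] = 14
v[4] = 19
v[5] = 21  (first piece 1, then v[4]=19)
v[6] = 30
v[7] = 32  (first piece 1, then v[6]=30)
One optimal plan: pieces 6 + 1 (1 cut) → $33 − $1 = $32.

32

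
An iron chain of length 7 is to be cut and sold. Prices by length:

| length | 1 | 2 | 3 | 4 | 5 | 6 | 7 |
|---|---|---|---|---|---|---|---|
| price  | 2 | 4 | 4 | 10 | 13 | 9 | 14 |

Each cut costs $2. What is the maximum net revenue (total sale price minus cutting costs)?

15

Consider every possible first cut. r[k] is the best of p[i]+r[k−i] over all sellable i≤k, charging 2 whenever i<k.
r[1] = 2
r[2] = 4
r[3] = 4  (first piece 1, then r[2]=4)
r[4] = 10
r[5] = 13
r[6] = 13  (first piece 1, then r[5]=13)
r[7] = 15  (first piece 2, then r[5]=13)
One optimal plan: pieces 5 + 2 (1 cut) → $17 − $2 = $15.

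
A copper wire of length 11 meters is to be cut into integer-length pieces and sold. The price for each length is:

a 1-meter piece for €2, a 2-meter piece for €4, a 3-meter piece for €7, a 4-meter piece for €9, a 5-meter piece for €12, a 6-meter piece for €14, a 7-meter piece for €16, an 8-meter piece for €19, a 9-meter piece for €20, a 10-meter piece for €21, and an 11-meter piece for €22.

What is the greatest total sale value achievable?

Consider every possible first cut. r[k] is the best of p[i]+r[k−i] over all sellable i≤k.
r[1] = 2
r[2] = max(2+2, 4+0) = 4
r[3] = max(2+4, 4+2, 7+0) = 7
r[4] = max(2+7, 4+4, 7+2, 9+0) = 9
r[5] = max(2+9, 4+7, 7+4, 9+2, 12+0) = 12
r[6] = max(2+12, 4+9, 7+7, 9+4, 12+2, 14+0) = 14
r[7] = max(2+14, 4+12, 7+9, …, 14+2, 16+0) = 16
r[8] = max(2+16, 4+14, 7+12, …, 16+2, 19+0) = 19
r[9] = max(2+19, 4+16, 7+14, …, 19+2, 20+0) = 21
r[10] = max(2+21, 4+19, 7+16, …, 20+2, 21+0) = 24
r[11] = max(2+24, 4+21, 7+19, …, 21+2, 22+0) = 26
One optimal cutting: 5 + 5 + 1 → €12 + €12 + €2 = €26.

26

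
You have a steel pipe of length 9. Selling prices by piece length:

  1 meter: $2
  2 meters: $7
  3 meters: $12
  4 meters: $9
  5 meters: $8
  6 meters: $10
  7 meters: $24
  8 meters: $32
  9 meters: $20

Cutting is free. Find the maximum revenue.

36

Let best[k] be the best obtainable value from length k. For each k, try every first piece i and keep the best of price[i] + best[k−i].
best[1] = 2
best[2] = max(2+2, 7+0) = 7
best[3] = max(2+7, 7+2, 12+0) = 12
best[4] = max(2+12, 7+7, 12+2, 9+0) = 14
best[5] = max(2+14, 7+12, 12+7, 9+2, 8+0) = 19
best[6] = max(2+19, 7+14, 12+12, 9+7, 8+2, 10+0) = 24
best[7] = max(2+24, 7+19, 12+14, …, 10+2, 24+0) = 26
best[8] = max(2+26, 7+24, 12+19, …, 24+2, 32+0) = 32
best[9] = max(2+32, 7+26, 12+24, …, 32+2, 20+0) = 36
One optimal cutting: 3 + 3 + 3 → $12 + $12 + $12 = $36.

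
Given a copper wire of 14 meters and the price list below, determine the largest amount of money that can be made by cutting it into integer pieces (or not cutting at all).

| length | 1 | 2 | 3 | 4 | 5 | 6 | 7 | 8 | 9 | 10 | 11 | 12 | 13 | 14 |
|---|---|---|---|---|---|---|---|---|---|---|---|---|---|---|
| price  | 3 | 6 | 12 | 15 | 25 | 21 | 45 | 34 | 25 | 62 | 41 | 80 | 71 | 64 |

90

Consider every possible first cut. R[k] is the best of p[i]+R[k−i] over all sellable i≤k.
R[1] = 3
R[2] = max(3+3, 6+0) = 6
R[3] = max(3+6, 6+3, 12+0) = 12
R[4] = max(3+12, 6+6, 12+3, 15+0) = 15
R[5] = max(3+15, 6+12, 12+6, 15+3, 25+0) = 25
R[6] = max(3+25, 6+15, 12+12, 15+6, 25+3, 21+0) = 28
R[7] = max(3+28, 6+25, 12+15, …, 21+3, 45+0) = 45
R[8] = max(3+45, 6+28, 12+25, …, 45+3, 34+0) = 48
R[9] = max(3+48, 6+45, 12+28, …, 34+3, 25+0) = 51
R[10] = max(3+51, 6+48, 12+45, …, 25+3, 62+0) = 62
R[11] = max(3+62, 6+51, 12+48, …, 62+3, 41+0) = 65
R[12] = max(3+65, 6+62, 12+51, …, 41+3, 80+0) = 80
R[13] = max(3+80, 6+65, 12+62, …, 80+3, 71+0) = 83
R[14] = max(3+83, 6+80, 12+65, …, 71+3, 64+0) = 90
One optimal cutting: 7 + 7 → €45 + €45 = €90.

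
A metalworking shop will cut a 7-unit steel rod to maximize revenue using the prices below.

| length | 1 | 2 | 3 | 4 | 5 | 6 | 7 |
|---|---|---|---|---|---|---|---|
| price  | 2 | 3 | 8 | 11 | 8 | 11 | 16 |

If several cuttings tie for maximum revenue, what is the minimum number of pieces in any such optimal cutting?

2

Consider every possible first cut. r[k] is the best of p[i]+r[k−i] over all sellable i≤k.
r[1] = 2
r[2] = 4  (first piece 1, then r[1]=2)
r[3] = 8
r[4] = 11
r[5] = 13  (first piece 1, then r[4]=11)
r[6] = 16  (first piece 3, then r[3]=8)
r[7] = 19  (first piece 3, then r[4]=11)
Maximum revenue is $19.
Now minimize piece count subject to staying optimal: for each k, pieces[k] = 1 + min over i with p[i]+r[k−i]=r[k] of pieces[k−i].
pieces[4] = 1
pieces[5] = 2
pieces[6] = 2
pieces[7] = 2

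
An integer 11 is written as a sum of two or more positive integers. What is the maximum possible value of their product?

54

Define P[k] = max over 1≤i<k of i · max(k−i, P[k−i]); the inner max lets the remainder stay uncut if that's better.
P[2] = 1·max(1,0) = 1·1 = 1
P[3] = max(1·2, 2·1) = 2
P[4] = max(1·3, 2·2, 3·1) = 4
P[5] = max(1·4, 2·3, 3·2, 4·1) = 6
P[6] = max(1·6, 2·4, 3·3, 4·2, 5·1) = 9
P[7] = max(1·9, 2·6, 3·4, 4·3, 5·2, 6·1) = 12
P[8] = max(1·12, 2·9, 3·6, …, 6·2, 7·1) = 18
P[9] = max(1·18, 2·12, 3·9, …, 7·2, 8·1) = 27
P[10] = max(1·27, 2·18, 3·12, …, 8·2, 9·1) = 36
P[11] = max(1·36, 2·27, 3·18, …, 9·2, 10·1) = 54
One optimal split: 3 + 3 + 3 + 2; product 3·3·3·2 = 54.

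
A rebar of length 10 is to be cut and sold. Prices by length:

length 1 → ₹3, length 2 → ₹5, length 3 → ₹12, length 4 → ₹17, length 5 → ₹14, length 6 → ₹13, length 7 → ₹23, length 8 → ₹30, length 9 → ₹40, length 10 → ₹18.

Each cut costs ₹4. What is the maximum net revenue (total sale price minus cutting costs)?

Build r[k] bottom-up: r[k] = max over allowed piece i of (p[i] + r[k−i]) − 4 per cut.
r[1] = 3
r[2] = 5
r[3] = 12
r[4] = 17
r[5] = 16  (first piece 1, then r[4]=17)
r[6] = 20  (first piece 3, then r[3]=12)
r[7] = 25  (first piece 3, then r[4]=17)
r[8] = 30  (first piece 4, then r[4]=17)
r[9] = 40
r[10] = 39  (first piece 1, then r[9]=40)
One optimal plan: pieces 9 + 1 (1 cut) → ₹43 − ₹4 = ₹39.

39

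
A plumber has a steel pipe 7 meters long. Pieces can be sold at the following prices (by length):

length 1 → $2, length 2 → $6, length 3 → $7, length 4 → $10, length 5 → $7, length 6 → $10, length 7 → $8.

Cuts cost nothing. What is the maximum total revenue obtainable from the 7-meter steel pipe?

Build R[k] bottom-up: R[k] = max over allowed piece i of (p[i] + R[k−i]).
R[1] = 2
R[2] = max(2+2, 6+0) = 6
R[3] = max(2+6, 6+2, 7+0) = 8
R[4] = max(2+8, 6+6, 7+2, 10+0) = 12
R[5] = max(2+12, 6+8, 7+6, 10+2, 7+0) = 14
R[6] = max(2+14, 6+12, 7+8, 10+6, 7+2, 10+0) = 18
R[7] = max(2+18, 6+14, 7+12, …, 10+2, 8+0) = 20
One optimal cutting: 2 + 2 + 2 + 1 → $6 + $6 + $6 + $2 = $20.

20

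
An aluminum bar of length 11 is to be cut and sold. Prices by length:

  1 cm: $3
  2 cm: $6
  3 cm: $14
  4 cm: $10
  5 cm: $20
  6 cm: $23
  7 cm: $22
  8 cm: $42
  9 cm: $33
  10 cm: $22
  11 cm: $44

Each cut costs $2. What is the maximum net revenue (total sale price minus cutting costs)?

54

Let r[k] be the best obtainable value from length k. For each k, try every first piece i and keep the best of price[i] + r[k−i] minus the 2 cut fee when i<k.
r[1] = 3
r[2] = max(3+3-2, 6+0) = 6
r[3] = max(3+6-2, 6+3-2, 14+0) = 14
r[4] = max(3+14-2, 6+6-2, 14+3-2, 10+0) = 15
r[5] = max(3+15-2, 6+14-2, 14+6-2, 10+3-2, 20+0) = 20
r[6] = max(3+20-2, 6+15-2, 14+14-2, 10+6-2, 20+3-2, 23+0) = 26
r[7] = max(3+26-2, 6+20-2, 14+15-2, …, 23+3-2, 22+0) = 27
r[8] = max(3+27-2, 6+26-2, 14+20-2, …, 22+3-2, 42+0) = 42
r[9] = max(3+42-2, 6+27-2, 14+26-2, …, 42+3-2, 33+0) = 43
r[10] = max(3+43-2, 6+42-2, 14+27-2, …, 33+3-2, 22+0) = 46
r[11] = max(3+46-2, 6+43-2, 14+42-2, …, 22+3-2, 44+0) = 54
One optimal plan: pieces 8 + 3 (1 cut) → $56 − $2 = $54.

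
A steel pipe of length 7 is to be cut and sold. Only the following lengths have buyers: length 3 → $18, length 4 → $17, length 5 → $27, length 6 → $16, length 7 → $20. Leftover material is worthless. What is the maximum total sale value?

Build f[k] bottom-up: f[k] = max over allowed piece i of (p[i] + f[k−i]).
f[1] = 0
f[2] = 0
f[3] = 18
f[4] = 18
f[5] = 27
f[6] = 36  (first piece 3, then f[3]=18)
f[7] = 36
One optimal cutting: pieces 3 + 3 with 1 meter of scrap → $36.

36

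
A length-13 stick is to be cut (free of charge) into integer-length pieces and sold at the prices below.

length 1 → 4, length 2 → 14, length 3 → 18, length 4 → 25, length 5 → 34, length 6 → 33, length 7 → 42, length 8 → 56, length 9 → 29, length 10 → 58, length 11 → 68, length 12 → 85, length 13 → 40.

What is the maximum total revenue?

90

Build v[k] bottom-up: v[k] = max over allowed piece i of (p[i] + v[k−i]).
v[1] = 4
v[2] = max(4+4, 14+0) = 14
v[3] = max(4+14, 14+4, 18+0) = 18
v[4] = max(4+18, 14+14, 18+4, 25+0) = 28
v[5] = max(4+28, 14+18, 18+14, 25+4, 34+0) = 34
v[6] = max(4+34, 14+28, 18+18, 25+14, 34+4, 33+0) = 42
v[7] = max(4+42, 14+34, 18+28, …, 33+4, 42+0) = 48
v[8] = max(4+48, 14+42, 18+34, …, 42+4, 56+0) = 56
v[9] = max(4+56, 14+48, 18+42, …, 56+4, 29+0) = 62
v[10] = max(4+62, 14+56, 18+48, …, 29+4, 58+0) = 70
v[11] = max(4+70, 14+62, 18+56, …, 58+4, 68+0) = 76
v[12] = max(4+76, 14+70, 18+62, …, 68+4, 85+0) = 85
v[13] = max(4+85, 14+76, 18+70, …, 85+4, 40+0) = 90
One optimal cutting: 5 + 2 + 2 + 2 + 2 → 34 + 14 + 14 + 14 + 14 = 90.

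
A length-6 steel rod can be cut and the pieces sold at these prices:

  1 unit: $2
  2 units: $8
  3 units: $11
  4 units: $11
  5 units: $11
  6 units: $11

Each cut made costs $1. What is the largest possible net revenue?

22

Build r[k] bottom-up: r[k] = max over allowed piece i of (p[i] + r[k−i]) − 1 per cut.
r[1] = 2
r[2] = 8
r[3] = 11
r[4] = 15  (first piece 2, then r[2]=8)
r[5] = 18  (first piece 2, then r[3]=11)
r[6] = 22  (first piece 2, then r[4]=15)
One optimal plan: pieces 2 + 2 + 2 (2 cuts) → $24 − $2 = $22.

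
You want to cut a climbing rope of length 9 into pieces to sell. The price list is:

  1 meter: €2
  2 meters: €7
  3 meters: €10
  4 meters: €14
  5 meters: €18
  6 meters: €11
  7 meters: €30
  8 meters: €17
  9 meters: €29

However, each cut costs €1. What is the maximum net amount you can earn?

36

Let v[k] be the best obtainable value from length k. For each k, try every first piece i and keep the best of price[i] + v[k−i] minus the 1 cut fee when i<k.
v[1] = 2
v[2] = max(2+2-1, 7+0) = 7
v[3] = max(2+7-1, 7+2-1, 10+0) = 10
v[4] = max(2+10-1, 7+7-1, 10+2-1, 14+0) = 14
v[5] = max(2+14-1, 7+10-1, 10+7-1, 14+2-1, 18+0) = 18
v[6] = max(2+18-1, 7+14-1, 10+10-1, 14+7-1, 18+2-1, 11+0) = 20
v[7] = max(2+20-1, 7+18-1, 10+14-1, …, 11+2-1, 30+0) = 30
v[8] = max(2+30-1, 7+20-1, 10+18-1, …, 30+2-1, 17+0) = 31
v[9] = max(2+31-1, 7+30-1, 10+20-1, …, 17+2-1, 29+0) = 36
One optimal plan: pieces 7 + 2 (1 cut) → €37 − €1 = €36.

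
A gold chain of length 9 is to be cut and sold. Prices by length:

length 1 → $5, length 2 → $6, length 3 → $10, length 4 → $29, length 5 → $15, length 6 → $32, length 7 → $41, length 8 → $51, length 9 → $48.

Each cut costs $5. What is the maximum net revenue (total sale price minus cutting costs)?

Consider every possible first cut. net[k] is the best of p[i]+net[k−i] over all sellable i≤k, charging 5 whenever i<k.
net[1] = 5
net[2] = 6
net[3] = 10
net[4] = 29
net[5] = 29  (first piece 1, then net[4]=29)
net[6] = 32
net[7] = 41
net[8] = 53  (first piece 4, then net[4]=29)
net[9] = 53  (first piece 1, then net[8]=53)
One optimal plan: pieces 4 + 4 + 1 (2 cuts) → $63 − $10 = $53.

53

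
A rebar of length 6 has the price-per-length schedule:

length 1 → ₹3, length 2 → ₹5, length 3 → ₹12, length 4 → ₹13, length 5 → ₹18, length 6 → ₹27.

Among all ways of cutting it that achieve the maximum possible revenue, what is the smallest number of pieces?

1

Let r[k] be the best obtainable value from length k. For each k, try every first piece i and keep the best of price[i] + r[k−i].
r[1] = 3
r[2] = 6  (first piece 1, then r[1]=3)
r[3] = 12
r[4] = 15  (first piece 1, then r[3]=12)
r[5] = 18  (first piece 1, then r[4]=15)
r[6] = 27
Maximum revenue is ₹27.
Now minimize piece count subject to staying optimal: for each k, pieces[k] = 1 + min over i with p[i]+r[k−i]=r[k] of pieces[k−i].
pieces[3] = 1
pieces[4] = 2
pieces[5] = 1
pieces[6] = 1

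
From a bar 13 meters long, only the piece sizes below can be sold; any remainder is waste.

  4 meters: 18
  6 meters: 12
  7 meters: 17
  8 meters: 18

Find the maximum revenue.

Let best[k] be the best obtainable value from length k. For each k, try every first piece i and keep the best of price[i] + best[k−i].
best[1] = 0
best[2] = 0
best[3] = 0
best[4] = 18
best[5] = 18
best[6] = max(18+0, 12+0) = 18
best[7] = max(18+0, 12+0, 17+0) = 18
best[8] = max(18+18, 12+0, 17+0, 18+0) = 36
best[9] = max(18+18, 12+0, 17+0, 18+0) = 36
best[10] = max(18+18, 12+18, 17+0, 18+0) = 36
best[11] = max(18+18, 12+18, 17+18, 18+0) = 36
best[12] = max(18+36, 12+18, 17+18, 18+18) = 54
best[13] = max(18+36, 12+18, 17+18, 18+18) = 54
One optimal cutting: pieces 4 + 4 + 4 with 1 meter of scrap → 54.

54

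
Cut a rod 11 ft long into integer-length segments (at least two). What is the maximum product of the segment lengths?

Let g[k] be the best product for length k (with at least one cut). For each first piece i, the rest contributes max(k−i, g[k−i]).
g[2] = 1·max(1,0) = 1·1 = 1
g[3] = max(1·2, 2·1) = 2
g[4] = max(1·3, 2·2, 3·1) = 4
g[5] = max(1·4, 2·3, 3·2, 4·1) = 6
g[6] = max(1·6, 2·4, 3·3, 4·2, 5·1) = 9
g[7] = max(1·9, 2·6, 3·4, 4·3, 5·2, 6·1) = 12
g[8] = max(1·12, 2·9, 3·6, …, 6·2, 7·1) = 18
g[9] = max(1·18, 2·12, 3·9, …, 7·2, 8·1) = 27
g[10] = max(1·27, 2·18, 3·12, …, 8·2, 9·1) = 36
g[11] = max(1·36, 2·27, 3·18, …, 9·2, 10·1) = 54
One optimal split: 3 + 3 + 3 + 2; product 3·3·3·2 = 54.

54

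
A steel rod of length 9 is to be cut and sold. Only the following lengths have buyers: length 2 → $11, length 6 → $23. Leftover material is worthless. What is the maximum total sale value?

44

Let f[k] be the best obtainable value from length k. For each k, try every first piece i and keep the best of price[i] + f[k−i].
f[1] = 0
f[2] = 11
f[3] = 11
f[4] = 22  (first piece 2, then f[2]=11)
f[5] = 22
f[6] = 33  (first piece 2, then f[4]=22)
f[7] = 33
f[8] = 44  (first piece 2, then f[6]=33)
f[9] = 44
One optimal cutting: pieces 2 + 2 + 2 + 2 with 1 unit of scrap → $44.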